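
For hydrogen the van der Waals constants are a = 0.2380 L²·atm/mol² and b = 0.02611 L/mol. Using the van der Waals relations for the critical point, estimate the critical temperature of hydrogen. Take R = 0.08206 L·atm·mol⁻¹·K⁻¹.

T_c ≈ 32.91 K

For a van der Waals gas, T_c = 8a/(27Rb).
T_c = 8×0.2380/(27×0.08206×0.02611) = 1.9040/0.057850 = 32.91 K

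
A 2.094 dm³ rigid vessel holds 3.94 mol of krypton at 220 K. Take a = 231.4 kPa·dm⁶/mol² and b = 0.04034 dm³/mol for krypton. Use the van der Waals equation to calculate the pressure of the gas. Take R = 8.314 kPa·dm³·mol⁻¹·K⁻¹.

P = nRT/(V − nb) − a n²/V²
nRT/(V − nb) = (3.94)(8.314)(220)/(2.094 − 3.94×0.04034) = 7206.6/1.9351 = 3724.1 kPa
a n²/V² = (231.4)(3.94)²/(2.094)² = 819.22 kPa
P = 3724.1 − 819.22 = 2905 kPa

P ≈ 2905 kPa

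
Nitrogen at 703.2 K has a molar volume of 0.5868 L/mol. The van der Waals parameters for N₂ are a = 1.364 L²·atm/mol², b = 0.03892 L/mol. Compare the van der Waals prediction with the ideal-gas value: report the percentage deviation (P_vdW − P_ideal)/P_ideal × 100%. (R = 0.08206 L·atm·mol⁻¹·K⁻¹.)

3.08 %

Ideal: P_ideal = RT/V_m = (0.08206)(703.2)/0.5868 = 98.3378 atm
vdW: P = RT/(V_m − b) − a/V_m² = 57.7046/0.547880 − 1.364/0.344334 = 105.323 − 3.96127 = 101.362 atm
% deviation = (101.362 − 98.3378)/98.3378 × 100% = 3.08%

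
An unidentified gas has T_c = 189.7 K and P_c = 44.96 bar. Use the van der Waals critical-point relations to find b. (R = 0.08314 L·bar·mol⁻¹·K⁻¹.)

b ≈ 0.04385 L/mol

From T_c = 8a/(27Rb) and P_c = a/(27b²): b = R T_c/(8 P_c).
b = (0.08314)(189.7)/(8×44.96) = 15.772/359.68 = 0.04385 L/mol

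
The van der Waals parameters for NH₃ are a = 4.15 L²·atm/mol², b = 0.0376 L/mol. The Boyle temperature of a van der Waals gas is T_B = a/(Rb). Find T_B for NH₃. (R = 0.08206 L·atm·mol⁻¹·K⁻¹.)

T_B ≈ 1345 K

For a van der Waals gas the second virial coefficient B₂ = b − a/(RT) vanishes at T_B = a/(Rb).
T_B = 4.15/(0.08206×0.0376) = 4.15/0.0030855 = 1345 K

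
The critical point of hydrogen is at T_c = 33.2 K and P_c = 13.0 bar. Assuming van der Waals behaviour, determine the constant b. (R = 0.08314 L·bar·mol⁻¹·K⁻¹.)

b ≈ 0.02654 L/mol

From T_c = 8a/(27Rb) and P_c = a/(27b²): b = R T_c/(8 P_c).
b = (0.08314)(33.2)/(8×13.0) = 2.7602/104.00 = 0.02654 L/mol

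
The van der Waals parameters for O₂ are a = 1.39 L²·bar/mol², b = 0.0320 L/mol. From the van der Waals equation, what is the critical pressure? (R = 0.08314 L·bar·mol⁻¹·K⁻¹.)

P_c ≈ 50.27 bar

For a van der Waals gas, P_c = a/(27b²).
P_c = 1.39/(27×(0.0320)²) = 1.39/0.027648 = 50.27 bar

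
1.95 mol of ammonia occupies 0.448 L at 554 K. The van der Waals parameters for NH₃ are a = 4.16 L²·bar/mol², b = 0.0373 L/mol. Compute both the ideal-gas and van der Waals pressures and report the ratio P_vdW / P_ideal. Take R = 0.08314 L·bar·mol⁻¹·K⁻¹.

Ideal: P_ideal = nRT/V = (1.95)(0.08314)(554)/0.448 = 200.482 bar
vdW: P = nRT/(V − nb) − a n²/V² = 89.8161/0.375265 − 15.8184/0.200704 = 239.340 − 78.8146 = 160.525 bar
Ratio = 160.525/200.482 = 0.8007

P_vdW / P_ideal ≈ 0.8007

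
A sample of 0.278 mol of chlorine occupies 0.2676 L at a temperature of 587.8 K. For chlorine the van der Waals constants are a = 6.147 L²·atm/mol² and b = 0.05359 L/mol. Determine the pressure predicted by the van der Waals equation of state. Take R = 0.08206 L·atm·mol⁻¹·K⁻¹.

P ≈ 46.43 atm

P = nRT/(V − nb) − a n²/V²
nRT/(V − nb) = (0.278)(0.08206)(587.8)/(0.2676 − 0.278×0.05359) = 13.409/0.25270 = 53.063 atm
a n²/V² = (6.147)(0.278)²/(0.2676)² = 6.6341 atm
P = 53.063 − 6.6341 = 46.43 atm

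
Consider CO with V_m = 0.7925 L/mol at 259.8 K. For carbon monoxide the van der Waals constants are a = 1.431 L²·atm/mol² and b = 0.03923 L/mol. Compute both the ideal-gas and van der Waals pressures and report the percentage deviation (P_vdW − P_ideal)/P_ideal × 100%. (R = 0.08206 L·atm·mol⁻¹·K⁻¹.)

-3.26 %

Ideal: P_ideal = RT/V_m = (0.08206)(259.8)/0.7925 = 26.9012 atm
vdW: P = RT/(V_m − b) − a/V_m² = 21.3192/0.753270 − 1.431/0.628056 = 28.3022 − 2.27846 = 26.0237 atm
% deviation = (26.0237 − 26.9012)/26.9012 × 100% = -3.26%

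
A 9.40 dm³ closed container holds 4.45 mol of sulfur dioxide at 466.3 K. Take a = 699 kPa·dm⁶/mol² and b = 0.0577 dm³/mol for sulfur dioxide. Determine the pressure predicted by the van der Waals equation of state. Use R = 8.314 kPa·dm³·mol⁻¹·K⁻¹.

P ≈ 1730 kPa

P = nRT/(V − nb) − a n²/V²
nRT/(V − nb) = (4.45)(8.314)(466.3)/(9.40 − 4.45×0.0577) = 17252/9.1432 = 1886.9 kPa
a n²/V² = (699)(4.45)²/(9.40)² = 156.65 kPa
P = 1886.9 − 156.65 = 1730 kPa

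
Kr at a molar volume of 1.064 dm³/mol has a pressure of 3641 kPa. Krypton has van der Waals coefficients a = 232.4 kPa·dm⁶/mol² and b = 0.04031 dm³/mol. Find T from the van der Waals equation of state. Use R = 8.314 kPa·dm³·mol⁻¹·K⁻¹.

T = (P + a/V_m²)(V_m − b)/R
P + a/V_m² = 3641 + 232.4/(1.064)² = 3846.3 kPa
V_m − b = 1.064 − 0.04031 = 1.0237 dm³/mol
T = (3846.3)(1.0237)/8.314 = 473.6 K

T ≈ 473.6 K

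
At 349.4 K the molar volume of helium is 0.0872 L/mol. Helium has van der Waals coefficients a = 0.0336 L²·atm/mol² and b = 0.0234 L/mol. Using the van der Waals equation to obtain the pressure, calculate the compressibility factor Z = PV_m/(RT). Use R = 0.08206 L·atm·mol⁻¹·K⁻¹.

Z ≈ 1.353

P = RT/(V_m − b) − a/V_m² = (0.08206)(349.4)/(0.0872 − 0.0234) − 0.0336/(0.0872)²
  = 28.672/0.063800 − 4.4188 = 449.40 − 4.4188 = 444.98 atm
Z = PV_m/(RT) = (444.98)(0.0872)/((0.08206)(349.4)) = 38.802/28.672 = 1.353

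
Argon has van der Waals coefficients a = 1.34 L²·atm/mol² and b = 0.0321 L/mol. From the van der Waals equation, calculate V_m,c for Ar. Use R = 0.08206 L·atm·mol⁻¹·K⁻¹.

For a van der Waals gas, V_m,c = 3b.
V_m,c = 3×0.0321 = 0.09630 L/mol

V_m,c ≈ 0.09630 L/mol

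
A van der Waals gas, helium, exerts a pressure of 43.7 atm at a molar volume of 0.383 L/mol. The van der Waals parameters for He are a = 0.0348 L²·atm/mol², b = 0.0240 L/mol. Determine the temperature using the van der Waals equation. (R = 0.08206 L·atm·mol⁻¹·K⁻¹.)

T ≈ 192.2 K

T = (P + a/V_m²)(V_m − b)/R
P + a/V_m² = 43.7 + 0.0348/(0.383)² = 43.937 atm
V_m − b = 0.383 − 0.0240 = 0.35900 L/mol
T = (43.937)(0.35900)/0.08206 = 192.2 K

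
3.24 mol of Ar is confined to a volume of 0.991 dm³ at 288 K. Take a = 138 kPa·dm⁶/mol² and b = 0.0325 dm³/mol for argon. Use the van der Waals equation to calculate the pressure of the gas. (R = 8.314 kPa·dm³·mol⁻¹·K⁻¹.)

P ≈ 7284 kPa

P = nRT/(V − nb) − a n²/V²
nRT/(V − nb) = (3.24)(8.314)(288)/(0.991 − 3.24×0.0325) = 7758.0/0.88570 = 8759.2 kPa
a n²/V² = (138)(3.24)²/(0.991)² = 1475.1 kPa
P = 8759.2 − 1475.1 = 7284 kPa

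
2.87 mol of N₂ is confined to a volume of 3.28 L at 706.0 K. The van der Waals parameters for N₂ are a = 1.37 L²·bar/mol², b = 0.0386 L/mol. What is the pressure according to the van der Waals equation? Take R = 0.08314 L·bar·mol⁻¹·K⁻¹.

P = nRT/(V − nb) − a n²/V²
nRT/(V − nb) = (2.87)(0.08314)(706.0)/(3.28 − 2.87×0.0386) = 168.46/3.1692 = 53.155 bar
a n²/V² = (1.37)(2.87)²/(3.28)² = 1.0489 bar
P = 53.155 − 1.0489 = 52.11 bar

P ≈ 52.11 bar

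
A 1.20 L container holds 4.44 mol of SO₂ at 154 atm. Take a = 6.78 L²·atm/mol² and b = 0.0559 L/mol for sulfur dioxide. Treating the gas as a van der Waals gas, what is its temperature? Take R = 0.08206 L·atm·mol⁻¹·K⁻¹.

T = (P + a n²/V²)(V − nb)/(nR)
P + a n²/V² = 154 + (6.78)(4.44)²/(1.20)² = 246.82 atm
V − nb = 1.20 − (4.44)(0.0559) = 0.95180 L
T = (246.82)(0.95180)/((4.44)(0.08206)) = 644.8 K

T ≈ 644.8 K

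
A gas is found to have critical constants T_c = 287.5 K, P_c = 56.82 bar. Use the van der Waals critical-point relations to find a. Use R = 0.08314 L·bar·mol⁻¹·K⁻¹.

From T_c = 8a/(27Rb) and P_c = a/(27b²): a = 27 R² T_c²/(64 P_c).
a = 27×(0.08314)²×(287.5)²/(64×56.82) = 15426/3636.5 = 4.242 L²·bar/mol²

a ≈ 4.242 L²·bar/mol²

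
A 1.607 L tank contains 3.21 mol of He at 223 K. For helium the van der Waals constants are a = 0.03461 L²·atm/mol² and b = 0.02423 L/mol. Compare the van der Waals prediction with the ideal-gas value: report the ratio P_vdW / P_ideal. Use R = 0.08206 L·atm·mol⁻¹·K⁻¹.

Ideal: P_ideal = nRT/V = (3.21)(0.08206)(223)/1.607 = 36.5532 atm
vdW: P = nRT/(V − nb) − a n²/V² = 58.7410/1.52922 − 0.356625/2.58245 = 38.4124 − 0.138096 = 38.2743 atm
Ratio = 38.2743/36.5532 = 1.047

P_vdW / P_ideal ≈ 1.047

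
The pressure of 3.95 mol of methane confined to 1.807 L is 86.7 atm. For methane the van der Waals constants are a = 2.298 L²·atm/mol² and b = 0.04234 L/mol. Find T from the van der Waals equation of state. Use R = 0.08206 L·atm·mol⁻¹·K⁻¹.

T = (P + a n²/V²)(V − nb)/(nR)
P + a n²/V² = 86.7 + (2.298)(3.95)²/(1.807)² = 97.681 atm
V − nb = 1.807 − (3.95)(0.04234) = 1.6398 L
T = (97.681)(1.6398)/((3.95)(0.08206)) = 494.2 K

T ≈ 494.2 K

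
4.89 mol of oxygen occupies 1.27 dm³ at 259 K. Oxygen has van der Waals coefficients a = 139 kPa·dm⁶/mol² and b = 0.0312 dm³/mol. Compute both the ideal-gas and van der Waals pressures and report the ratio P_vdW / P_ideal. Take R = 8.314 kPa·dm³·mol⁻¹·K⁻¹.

Ideal: P_ideal = nRT/V = (4.89)(8.314)(259)/1.27 = 8291.15 kPa
vdW: P = nRT/(V − nb) − a n²/V² = 10529.8/1.11743 − 3323.78/1.61290 = 9423.23 − 2060.75 = 7362.48 kPa
Ratio = 7362.48/8291.15 = 0.8880

P_vdW / P_ideal ≈ 0.8880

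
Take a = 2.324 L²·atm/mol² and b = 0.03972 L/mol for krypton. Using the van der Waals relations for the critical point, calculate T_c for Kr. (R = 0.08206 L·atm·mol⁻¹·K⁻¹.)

For a van der Waals gas, T_c = 8a/(27Rb).
T_c = 8×2.324/(27×0.08206×0.03972) = 18.592/0.088004 = 211.3 K

T_c ≈ 211.3 K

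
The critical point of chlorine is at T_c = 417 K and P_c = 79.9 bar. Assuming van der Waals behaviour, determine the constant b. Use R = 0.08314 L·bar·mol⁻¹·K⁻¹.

b ≈ 0.05424 L/mol

From T_c = 8a/(27Rb) and P_c = a/(27b²): b = R T_c/(8 P_c).
b = (0.08314)(417)/(8×79.9) = 34.669/639.20 = 0.05424 L/mol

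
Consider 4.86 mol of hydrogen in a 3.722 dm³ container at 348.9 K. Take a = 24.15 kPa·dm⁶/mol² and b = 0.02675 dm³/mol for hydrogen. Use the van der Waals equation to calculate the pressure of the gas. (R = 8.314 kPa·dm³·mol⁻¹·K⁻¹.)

P = nRT/(V − nb) − a n²/V²
nRT/(V − nb) = (4.86)(8.314)(348.9)/(3.722 − 4.86×0.02675) = 14098/3.5920 = 3924.8 kPa
a n²/V² = (24.15)(4.86)²/(3.722)² = 41.175 kPa
P = 3924.8 − 41.175 = 3884 kPa

P ≈ 3884 kPa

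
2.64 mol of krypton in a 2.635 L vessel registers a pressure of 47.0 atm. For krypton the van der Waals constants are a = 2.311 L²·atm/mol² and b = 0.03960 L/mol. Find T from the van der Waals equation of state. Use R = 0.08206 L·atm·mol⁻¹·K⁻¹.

T = (P + a n²/V²)(V − nb)/(nR)
P + a n²/V² = 47.0 + (2.311)(2.64)²/(2.635)² = 49.320 atm
V − nb = 2.635 − (2.64)(0.03960) = 2.5305 L
T = (49.320)(2.5305)/((2.64)(0.08206)) = 576.1 K

T ≈ 576.1 K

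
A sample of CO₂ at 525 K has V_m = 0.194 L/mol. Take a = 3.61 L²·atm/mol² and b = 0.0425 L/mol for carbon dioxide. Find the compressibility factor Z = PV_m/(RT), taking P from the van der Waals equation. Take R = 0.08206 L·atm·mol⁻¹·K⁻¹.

P = RT/(V_m − b) − a/V_m² = (0.08206)(525)/(0.194 − 0.0425) − 3.61/(0.194)²
  = 43.082/0.15150 − 95.919 = 284.37 − 95.919 = 188.45 atm
Z = PV_m/(RT) = (188.45)(0.194)/((0.08206)(525)) = 36.559/43.082 = 0.8486

Z ≈ 0.8486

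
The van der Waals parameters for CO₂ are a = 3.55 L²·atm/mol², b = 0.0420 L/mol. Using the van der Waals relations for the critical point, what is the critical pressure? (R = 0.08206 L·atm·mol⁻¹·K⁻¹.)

P_c ≈ 74.54 atm

For a van der Waals gas, P_c = a/(27b²).
P_c = 3.55/(27×(0.0420)²) = 3.55/0.047628 = 74.54 atm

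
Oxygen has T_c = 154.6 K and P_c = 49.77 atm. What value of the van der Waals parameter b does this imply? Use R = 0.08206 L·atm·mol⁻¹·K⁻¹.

b ≈ 0.03186 L/mol

From T_c = 8a/(27Rb) and P_c = a/(27b²): b = R T_c/(8 P_c).
b = (0.08206)(154.6)/(8×49.77) = 12.686/398.16 = 0.03186 L/mol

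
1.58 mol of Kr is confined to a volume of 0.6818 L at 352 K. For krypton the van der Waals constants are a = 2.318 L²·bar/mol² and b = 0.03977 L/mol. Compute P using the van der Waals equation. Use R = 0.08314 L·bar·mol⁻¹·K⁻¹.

P = nRT/(V − nb) − a n²/V²
nRT/(V − nb) = (1.58)(0.08314)(352)/(0.6818 − 1.58×0.03977) = 46.239/0.61896 = 74.704 bar
a n²/V² = (2.318)(1.58)²/(0.6818)² = 12.448 bar
P = 74.704 − 12.448 = 62.26 bar

P ≈ 62.26 bar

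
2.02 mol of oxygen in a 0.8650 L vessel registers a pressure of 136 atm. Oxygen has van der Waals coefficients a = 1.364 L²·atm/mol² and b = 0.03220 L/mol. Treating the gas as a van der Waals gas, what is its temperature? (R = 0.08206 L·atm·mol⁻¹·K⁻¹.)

T = (P + a n²/V²)(V − nb)/(nR)
P + a n²/V² = 136 + (1.364)(2.02)²/(0.8650)² = 143.44 atm
V − nb = 0.8650 − (2.02)(0.03220) = 0.79996 L
T = (143.44)(0.79996)/((2.02)(0.08206)) = 692.2 K

T ≈ 692.2 K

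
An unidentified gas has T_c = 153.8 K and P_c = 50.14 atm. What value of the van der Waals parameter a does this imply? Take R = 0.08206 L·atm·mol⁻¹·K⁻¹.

a ≈ 1.340 L²·atm/mol²

From T_c = 8a/(27Rb) and P_c = a/(27b²): a = 27 R² T_c²/(64 P_c).
a = 27×(0.08206)²×(153.8)²/(64×50.14) = 4300.7/3209.0 = 1.340 L²·atm/mol²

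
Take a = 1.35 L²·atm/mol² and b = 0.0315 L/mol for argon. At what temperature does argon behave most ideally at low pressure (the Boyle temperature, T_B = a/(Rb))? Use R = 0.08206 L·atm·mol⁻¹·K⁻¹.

T_B ≈ 522.3 K

For a van der Waals gas the second virial coefficient B₂ = b − a/(RT) vanishes at T_B = a/(Rb).
T_B = 1.35/(0.08206×0.0315) = 1.35/0.0025849 = 522.3 K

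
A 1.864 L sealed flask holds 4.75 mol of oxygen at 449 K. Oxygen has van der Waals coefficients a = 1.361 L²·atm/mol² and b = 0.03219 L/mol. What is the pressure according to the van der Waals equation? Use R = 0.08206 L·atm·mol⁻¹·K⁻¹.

P ≈ 93.44 atm

P = nRT/(V − nb) − a n²/V²
nRT/(V − nb) = (4.75)(0.08206)(449)/(1.864 − 4.75×0.03219) = 175.01/1.7111 = 102.28 atm
a n²/V² = (1.361)(4.75)²/(1.864)² = 8.8380 atm
P = 102.28 − 8.8380 = 93.44 atm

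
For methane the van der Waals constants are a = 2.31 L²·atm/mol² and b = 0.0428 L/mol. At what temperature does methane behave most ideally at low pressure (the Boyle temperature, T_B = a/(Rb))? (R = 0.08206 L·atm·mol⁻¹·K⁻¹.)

For a van der Waals gas the second virial coefficient B₂ = b − a/(RT) vanishes at T_B = a/(Rb).
T_B = 2.31/(0.08206×0.0428) = 2.31/0.0035122 = 657.7 K

T_B ≈ 657.7 K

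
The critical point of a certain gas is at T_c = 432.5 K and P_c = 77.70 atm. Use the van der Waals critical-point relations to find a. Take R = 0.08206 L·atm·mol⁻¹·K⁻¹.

a ≈ 6.839 L²·atm/mol²

From T_c = 8a/(27Rb) and P_c = a/(27b²): a = 27 R² T_c²/(64 P_c).
a = 27×(0.08206)²×(432.5)²/(64×77.70) = 34009/4972.8 = 6.839 L²·atm/mol²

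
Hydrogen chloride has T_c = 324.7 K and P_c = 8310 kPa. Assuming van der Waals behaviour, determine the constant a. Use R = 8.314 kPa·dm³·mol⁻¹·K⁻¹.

From T_c = 8a/(27Rb) and P_c = a/(27b²): a = 27 R² T_c²/(64 P_c).
a = 27×(8.314)²×(324.7)²/(64×8310) = 196765241/531840 = 370.0 kPa·dm⁶/mol²

a ≈ 370.0 kPa·dm⁶/mol²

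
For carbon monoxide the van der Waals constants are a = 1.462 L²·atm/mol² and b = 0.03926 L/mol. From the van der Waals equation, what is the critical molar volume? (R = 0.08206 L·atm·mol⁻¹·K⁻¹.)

For a van der Waals gas, V_m,c = 3b.
V_m,c = 3×0.03926 = 0.1178 L/mol

V_m,c ≈ 0.1178 L/mol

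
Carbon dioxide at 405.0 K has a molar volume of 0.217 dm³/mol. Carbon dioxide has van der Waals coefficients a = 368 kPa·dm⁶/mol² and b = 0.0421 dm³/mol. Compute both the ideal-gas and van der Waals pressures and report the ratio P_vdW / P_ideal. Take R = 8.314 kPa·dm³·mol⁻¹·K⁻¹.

P_vdW / P_ideal ≈ 0.7371

Ideal: P_ideal = RT/V_m = (8.314)(405.0)/0.217 = 15516.9 kPa
vdW: P = RT/(V_m − b) − a/V_m² = 3367.17/0.174900 − 368/0.0470890 = 19252.0 − 7814.99 = 11437.0 kPa
Ratio = 11437.0/15516.9 = 0.7371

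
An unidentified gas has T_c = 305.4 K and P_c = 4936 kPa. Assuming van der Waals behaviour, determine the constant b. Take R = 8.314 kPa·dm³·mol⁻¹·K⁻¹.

b ≈ 0.06430 dm³/mol

From T_c = 8a/(27Rb) and P_c = a/(27b²): b = R T_c/(8 P_c).
b = (8.314)(305.4)/(8×4936) = 2539.1/39488 = 0.06430 dm³/mol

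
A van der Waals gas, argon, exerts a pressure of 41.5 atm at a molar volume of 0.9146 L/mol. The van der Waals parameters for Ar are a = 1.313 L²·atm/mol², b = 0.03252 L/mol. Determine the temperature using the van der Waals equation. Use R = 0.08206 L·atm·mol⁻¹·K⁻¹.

T = (P + a/V_m²)(V_m − b)/R
P + a/V_m² = 41.5 + 1.313/(0.9146)² = 43.070 atm
V_m − b = 0.9146 − 0.03252 = 0.88208 L/mol
T = (43.070)(0.88208)/0.08206 = 463.0 K

T ≈ 463.0 K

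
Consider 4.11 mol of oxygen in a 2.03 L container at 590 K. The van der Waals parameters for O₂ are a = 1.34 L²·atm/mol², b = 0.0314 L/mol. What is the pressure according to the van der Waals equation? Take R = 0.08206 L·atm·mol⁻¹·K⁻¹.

P = nRT/(V − nb) − a n²/V²
nRT/(V − nb) = (4.11)(0.08206)(590)/(2.03 − 4.11×0.0314) = 198.99/1.9009 = 104.68 atm
a n²/V² = (1.34)(4.11)²/(2.03)² = 5.4928 atm
P = 104.68 − 5.4928 = 99.19 atm

P ≈ 99.19 atm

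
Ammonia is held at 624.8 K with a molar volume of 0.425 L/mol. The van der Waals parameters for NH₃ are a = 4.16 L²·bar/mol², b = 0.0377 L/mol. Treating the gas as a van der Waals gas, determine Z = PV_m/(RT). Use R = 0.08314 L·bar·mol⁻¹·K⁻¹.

P = RT/(V_m − b) − a/V_m² = (0.08314)(624.8)/(0.425 − 0.0377) − 4.16/(0.425)²
  = 51.946/0.38730 − 23.031 = 134.12 − 23.031 = 111.09 bar
Z = PV_m/(RT) = (111.09)(0.425)/((0.08314)(624.8)) = 47.213/51.946 = 0.9089

Z ≈ 0.9089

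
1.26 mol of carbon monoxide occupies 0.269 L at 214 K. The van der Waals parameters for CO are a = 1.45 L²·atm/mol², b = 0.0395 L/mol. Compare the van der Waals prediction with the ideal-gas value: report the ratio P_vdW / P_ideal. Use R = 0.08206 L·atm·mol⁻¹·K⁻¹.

P_vdW / P_ideal ≈ 0.8403

Ideal: P_ideal = nRT/V = (1.26)(0.08206)(214)/0.269 = 82.2552 atm
vdW: P = nRT/(V − nb) − a n²/V² = 22.1267/0.219230 − 2.30202/0.0723610 = 100.929 − 31.8130 = 69.116 atm
Ratio = 69.116/82.2552 = 0.8403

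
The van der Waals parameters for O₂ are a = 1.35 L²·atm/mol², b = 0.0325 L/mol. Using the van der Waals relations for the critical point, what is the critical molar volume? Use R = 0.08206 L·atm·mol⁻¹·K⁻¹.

V_m,c ≈ 0.09750 L/mol

For a van der Waals gas, V_m,c = 3b.
V_m,c = 3×0.0325 = 0.09750 L/mol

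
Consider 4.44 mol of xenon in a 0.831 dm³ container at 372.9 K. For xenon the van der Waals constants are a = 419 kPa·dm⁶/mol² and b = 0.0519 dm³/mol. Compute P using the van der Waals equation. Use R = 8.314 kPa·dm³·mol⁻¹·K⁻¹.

P ≈ 10959 kPa

P = nRT/(V − nb) − a n²/V²
nRT/(V − nb) = (4.44)(8.314)(372.9)/(0.831 − 4.44×0.0519) = 13765/0.60056 = 22920 kPa
a n²/V² = (419)(4.44)²/(0.831)² = 11961 kPa
P = 22920 − 11961 = 10959 kPa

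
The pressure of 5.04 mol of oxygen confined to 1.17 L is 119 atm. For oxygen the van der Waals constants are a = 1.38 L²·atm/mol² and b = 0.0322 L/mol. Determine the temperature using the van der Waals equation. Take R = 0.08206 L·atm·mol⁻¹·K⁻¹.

T = (P + a n²/V²)(V − nb)/(nR)
P + a n²/V² = 119 + (1.38)(5.04)²/(1.17)² = 144.61 atm
V − nb = 1.17 − (5.04)(0.0322) = 1.0077 L
T = (144.61)(1.0077)/((5.04)(0.08206)) = 352.3 K

T ≈ 352.3 K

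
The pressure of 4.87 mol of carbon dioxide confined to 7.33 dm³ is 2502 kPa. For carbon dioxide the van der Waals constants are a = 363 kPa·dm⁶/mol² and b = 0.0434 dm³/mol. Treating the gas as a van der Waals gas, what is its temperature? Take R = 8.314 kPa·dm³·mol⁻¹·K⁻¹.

T = (P + a n²/V²)(V − nb)/(nR)
P + a n²/V² = 2502 + (363)(4.87)²/(7.33)² = 2662.2 kPa
V − nb = 7.33 − (4.87)(0.0434) = 7.1186 dm³
T = (2662.2)(7.1186)/((4.87)(8.314)) = 468.1 K

T ≈ 468.1 K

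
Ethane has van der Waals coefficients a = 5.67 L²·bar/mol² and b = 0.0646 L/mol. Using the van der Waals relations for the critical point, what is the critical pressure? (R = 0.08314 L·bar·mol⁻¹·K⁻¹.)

For a van der Waals gas, P_c = a/(27b²).
P_c = 5.67/(27×(0.0646)²) = 5.67/0.11268 = 50.32 bar

P_c ≈ 50.32 bar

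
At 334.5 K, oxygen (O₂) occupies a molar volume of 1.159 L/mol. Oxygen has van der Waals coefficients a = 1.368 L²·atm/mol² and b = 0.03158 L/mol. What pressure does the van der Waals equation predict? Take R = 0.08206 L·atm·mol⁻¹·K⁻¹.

P ≈ 23.33 atm

P = RT/(V_m − b) − a/V_m²
RT/(V_m − b) = (0.08206)(334.5)/(1.159 − 0.03158) = 27.449/1.1274 = 24.347 atm
a/V_m² = 1.368/(1.159)² = 1.0184 atm
P = 24.347 − 1.0184 = 23.33 atm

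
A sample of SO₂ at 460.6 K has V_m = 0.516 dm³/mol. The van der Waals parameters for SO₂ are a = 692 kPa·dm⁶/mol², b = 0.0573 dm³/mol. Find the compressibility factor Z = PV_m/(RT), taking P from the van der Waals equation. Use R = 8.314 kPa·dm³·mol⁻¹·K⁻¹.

Z ≈ 0.7747

P = RT/(V_m − b) − a/V_m² = (8.314)(460.6)/(0.516 − 0.0573) − 692/(0.516)²
  = 3829.4/0.45870 − 2599.0 = 8348.4 − 2599.0 = 5749.4 kPa
Z = PV_m/(RT) = (5749.4)(0.516)/((8.314)(460.6)) = 2966.7/3829.4 = 0.7747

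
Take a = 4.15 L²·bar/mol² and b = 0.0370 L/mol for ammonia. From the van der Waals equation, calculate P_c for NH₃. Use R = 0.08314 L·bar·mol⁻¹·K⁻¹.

P_c ≈ 112.3 bar

For a van der Waals gas, P_c = a/(27b²).
P_c = 4.15/(27×(0.0370)²) = 4.15/0.036963 = 112.3 bar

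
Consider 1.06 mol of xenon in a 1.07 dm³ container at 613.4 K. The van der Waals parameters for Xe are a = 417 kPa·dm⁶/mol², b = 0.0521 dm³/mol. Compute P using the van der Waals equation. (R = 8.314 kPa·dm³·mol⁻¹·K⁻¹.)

P = nRT/(V − nb) − a n²/V²
nRT/(V − nb) = (1.06)(8.314)(613.4)/(1.07 − 1.06×0.0521) = 5405.8/1.0148 = 5327.0 kPa
a n²/V² = (417)(1.06)²/(1.07)² = 409.24 kPa
P = 5327.0 − 409.24 = 4918 kPa

P ≈ 4918 kPa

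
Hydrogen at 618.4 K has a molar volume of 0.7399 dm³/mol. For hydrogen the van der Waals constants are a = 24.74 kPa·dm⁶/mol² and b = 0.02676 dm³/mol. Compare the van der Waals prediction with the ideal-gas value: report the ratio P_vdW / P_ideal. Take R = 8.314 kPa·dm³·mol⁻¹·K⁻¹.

P_vdW / P_ideal ≈ 1.031

Ideal: P_ideal = RT/V_m = (8.314)(618.4)/0.7399 = 6948.75 kPa
vdW: P = RT/(V_m − b) − a/V_m² = 5141.38/0.713140 − 24.74/0.547452 = 7209.50 − 45.1912 = 7164.31 kPa
Ratio = 7164.31/6948.75 = 1.031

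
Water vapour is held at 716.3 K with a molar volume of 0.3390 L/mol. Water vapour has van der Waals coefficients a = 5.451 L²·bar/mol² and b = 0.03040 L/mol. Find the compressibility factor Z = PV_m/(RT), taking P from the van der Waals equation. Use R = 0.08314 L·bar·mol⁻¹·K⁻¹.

P = RT/(V_m − b) − a/V_m² = (0.08314)(716.3)/(0.3390 − 0.03040) − 5.451/(0.3390)²
  = 59.553/0.30860 − 47.433 = 192.98 − 47.433 = 145.55 bar
Z = PV_m/(RT) = (145.55)(0.3390)/((0.08314)(716.3)) = 49.341/59.553 = 0.8285

Z ≈ 0.8285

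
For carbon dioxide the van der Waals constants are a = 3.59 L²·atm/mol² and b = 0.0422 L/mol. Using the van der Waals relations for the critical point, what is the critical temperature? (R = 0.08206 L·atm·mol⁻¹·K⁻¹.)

For a van der Waals gas, T_c = 8a/(27Rb).
T_c = 8×3.59/(27×0.08206×0.0422) = 28.720/0.093499 = 307.2 K

T_c ≈ 307.2 K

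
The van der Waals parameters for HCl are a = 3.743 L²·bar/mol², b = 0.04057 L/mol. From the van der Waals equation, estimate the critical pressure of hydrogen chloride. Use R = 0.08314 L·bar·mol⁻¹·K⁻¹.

P_c ≈ 84.23 bar

For a van der Waals gas, P_c = a/(27b²).
P_c = 3.743/(27×(0.04057)²) = 3.743/0.044440 = 84.23 bar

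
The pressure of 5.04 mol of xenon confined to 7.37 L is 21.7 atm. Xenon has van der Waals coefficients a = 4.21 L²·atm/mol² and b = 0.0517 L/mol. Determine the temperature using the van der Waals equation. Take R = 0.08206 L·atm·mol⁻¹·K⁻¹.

T = (P + a n²/V²)(V − nb)/(nR)
P + a n²/V² = 21.7 + (4.21)(5.04)²/(7.37)² = 23.669 atm
V − nb = 7.37 − (5.04)(0.0517) = 7.1094 L
T = (23.669)(7.1094)/((5.04)(0.08206)) = 406.9 K

T ≈ 406.9 K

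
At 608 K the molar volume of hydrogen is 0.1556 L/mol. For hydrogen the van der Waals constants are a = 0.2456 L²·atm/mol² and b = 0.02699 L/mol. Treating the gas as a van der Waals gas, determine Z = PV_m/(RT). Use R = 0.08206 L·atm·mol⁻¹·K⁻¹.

Z ≈ 1.178

P = RT/(V_m − b) − a/V_m² = (0.08206)(608)/(0.1556 − 0.02699) − 0.2456/(0.1556)²
  = 49.892/0.12861 − 10.144 = 387.93 − 10.144 = 377.79 atm
Z = PV_m/(RT) = (377.79)(0.1556)/((0.08206)(608)) = 58.784/49.892 = 1.178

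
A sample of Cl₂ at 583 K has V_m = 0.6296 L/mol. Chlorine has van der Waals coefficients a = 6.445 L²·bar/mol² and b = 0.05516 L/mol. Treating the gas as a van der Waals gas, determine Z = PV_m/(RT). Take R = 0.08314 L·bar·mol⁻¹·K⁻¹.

P = RT/(V_m − b) − a/V_m² = (0.08314)(583)/(0.6296 − 0.05516) − 6.445/(0.6296)²
  = 48.471/0.57444 − 16.259 = 84.380 − 16.259 = 68.121 bar
Z = PV_m/(RT) = (68.121)(0.6296)/((0.08314)(583)) = 42.889/48.471 = 0.8848

Z ≈ 0.8848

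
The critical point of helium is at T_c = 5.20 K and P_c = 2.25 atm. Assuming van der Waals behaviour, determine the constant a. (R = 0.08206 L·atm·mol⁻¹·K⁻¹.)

a ≈ 0.03414 L²·atm/mol²

From T_c = 8a/(27Rb) and P_c = a/(27b²): a = 27 R² T_c²/(64 P_c).
a = 27×(0.08206)²×(5.20)²/(64×2.25) = 4.9162/144.00 = 0.03414 L²·atm/mol²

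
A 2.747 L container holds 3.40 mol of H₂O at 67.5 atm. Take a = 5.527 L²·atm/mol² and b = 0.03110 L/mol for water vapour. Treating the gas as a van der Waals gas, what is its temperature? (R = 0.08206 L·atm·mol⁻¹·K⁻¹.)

T ≈ 719.2 K

T = (P + a n²/V²)(V − nb)/(nR)
P + a n²/V² = 67.5 + (5.527)(3.40)²/(2.747)² = 75.967 atm
V − nb = 2.747 − (3.40)(0.03110) = 2.6413 L
T = (75.967)(2.6413)/((3.40)(0.08206)) = 719.2 K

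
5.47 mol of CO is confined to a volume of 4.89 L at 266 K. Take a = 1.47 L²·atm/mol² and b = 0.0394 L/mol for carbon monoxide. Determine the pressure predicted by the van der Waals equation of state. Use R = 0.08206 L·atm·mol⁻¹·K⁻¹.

P = nRT/(V − nb) − a n²/V²
nRT/(V − nb) = (5.47)(0.08206)(266)/(4.89 − 5.47×0.0394) = 119.40/4.6745 = 25.543 atm
a n²/V² = (1.47)(5.47)²/(4.89)² = 1.8394 atm
P = 25.543 − 1.8394 = 23.70 atm

P ≈ 23.70 atm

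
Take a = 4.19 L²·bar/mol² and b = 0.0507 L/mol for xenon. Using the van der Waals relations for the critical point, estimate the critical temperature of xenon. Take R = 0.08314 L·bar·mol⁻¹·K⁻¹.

For a van der Waals gas, T_c = 8a/(27Rb).
T_c = 8×4.19/(27×0.08314×0.0507) = 33.520/0.11381 = 294.5 K

T_c ≈ 294.5 K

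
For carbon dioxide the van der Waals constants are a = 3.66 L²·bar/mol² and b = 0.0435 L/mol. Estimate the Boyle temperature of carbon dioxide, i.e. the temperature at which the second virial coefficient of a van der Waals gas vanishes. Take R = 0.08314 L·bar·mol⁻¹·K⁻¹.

For a van der Waals gas the second virial coefficient B₂ = b − a/(RT) vanishes at T_B = a/(Rb).
T_B = 3.66/(0.08314×0.0435) = 3.66/0.0036166 = 1012 K

T_B ≈ 1012 K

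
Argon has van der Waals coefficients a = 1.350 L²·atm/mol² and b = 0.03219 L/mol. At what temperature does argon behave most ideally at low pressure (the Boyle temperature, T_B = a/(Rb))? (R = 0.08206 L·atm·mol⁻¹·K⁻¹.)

T_B ≈ 511.1 K

For a van der Waals gas the second virial coefficient B₂ = b − a/(RT) vanishes at T_B = a/(Rb).
T_B = 1.350/(0.08206×0.03219) = 1.350/0.0026415 = 511.1 K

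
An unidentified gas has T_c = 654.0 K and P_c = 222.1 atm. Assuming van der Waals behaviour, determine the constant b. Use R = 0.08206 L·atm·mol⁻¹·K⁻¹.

b ≈ 0.03020 L/mol

From T_c = 8a/(27Rb) and P_c = a/(27b²): b = R T_c/(8 P_c).
b = (0.08206)(654.0)/(8×222.1) = 53.667/1776.8 = 0.03020 L/mol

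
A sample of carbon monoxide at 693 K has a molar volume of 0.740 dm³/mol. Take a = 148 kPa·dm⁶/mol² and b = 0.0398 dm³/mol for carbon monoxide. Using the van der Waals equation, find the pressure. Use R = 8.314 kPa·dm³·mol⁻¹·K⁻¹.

P = RT/(V_m − b) − a/V_m²
RT/(V_m − b) = (8.314)(693)/(0.740 − 0.0398) = 5761.6/0.70020 = 8228.5 kPa
a/V_m² = 148/(0.740)² = 270.27 kPa
P = 8228.5 − 270.27 = 7958 kPa

P ≈ 7958 kPa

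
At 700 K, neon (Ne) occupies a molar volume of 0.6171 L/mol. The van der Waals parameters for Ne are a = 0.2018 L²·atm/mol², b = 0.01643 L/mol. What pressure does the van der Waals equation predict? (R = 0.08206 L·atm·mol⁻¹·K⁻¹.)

P = RT/(V_m − b) − a/V_m²
RT/(V_m − b) = (0.08206)(700)/(0.6171 − 0.01643) = 57.442/0.60067 = 95.630 atm
a/V_m² = 0.2018/(0.6171)² = 0.52992 atm
P = 95.630 − 0.52992 = 95.10 atm

P ≈ 95.10 atm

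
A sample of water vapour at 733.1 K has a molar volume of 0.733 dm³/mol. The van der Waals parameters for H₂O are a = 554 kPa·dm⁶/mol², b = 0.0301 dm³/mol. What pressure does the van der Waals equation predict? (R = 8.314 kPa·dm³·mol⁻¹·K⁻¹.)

P = RT/(V_m − b) − a/V_m²
RT/(V_m − b) = (8.314)(733.1)/(0.733 − 0.0301) = 6095.0/0.70290 = 8671.2 kPa
a/V_m² = 554/(0.733)² = 1031.1 kPa
P = 8671.2 − 1031.1 = 7640 kPa

P ≈ 7640 kPa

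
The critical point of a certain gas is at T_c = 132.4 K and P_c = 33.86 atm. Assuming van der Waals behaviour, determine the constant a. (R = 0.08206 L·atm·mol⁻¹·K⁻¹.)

From T_c = 8a/(27Rb) and P_c = a/(27b²): a = 27 R² T_c²/(64 P_c).
a = 27×(0.08206)²×(132.4)²/(64×33.86) = 3187.2/2167.0 = 1.471 L²·atm/mol²

a ≈ 1.471 L²·atm/mol²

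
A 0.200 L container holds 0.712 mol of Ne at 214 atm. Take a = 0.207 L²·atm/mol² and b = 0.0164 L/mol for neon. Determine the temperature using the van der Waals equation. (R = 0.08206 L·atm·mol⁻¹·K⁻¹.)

T ≈ 698.2 K

T = (P + a n²/V²)(V − nb)/(nR)
P + a n²/V² = 214 + (0.207)(0.712)²/(0.200)² = 216.62 atm
V − nb = 0.200 − (0.712)(0.0164) = 0.18832 L
T = (216.62)(0.18832)/((0.712)(0.08206)) = 698.2 K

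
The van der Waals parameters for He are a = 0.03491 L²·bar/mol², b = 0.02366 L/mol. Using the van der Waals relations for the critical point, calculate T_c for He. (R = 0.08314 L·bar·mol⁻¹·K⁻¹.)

T_c ≈ 5.258 K

For a van der Waals gas, T_c = 8a/(27Rb).
T_c = 8×0.03491/(27×0.08314×0.02366) = 0.27928/0.053111 = 5.258 K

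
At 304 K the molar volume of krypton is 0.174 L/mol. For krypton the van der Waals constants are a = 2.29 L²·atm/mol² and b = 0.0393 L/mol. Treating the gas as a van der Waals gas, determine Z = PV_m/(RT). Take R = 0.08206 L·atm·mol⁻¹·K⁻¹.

P = RT/(V_m − b) − a/V_m² = (0.08206)(304)/(0.174 − 0.0393) − 2.29/(0.174)²
  = 24.946/0.13470 − 75.637 = 185.20 − 75.637 = 109.56 atm
Z = PV_m/(RT) = (109.56)(0.174)/((0.08206)(304)) = 19.063/24.946 = 0.7642

Z ≈ 0.7642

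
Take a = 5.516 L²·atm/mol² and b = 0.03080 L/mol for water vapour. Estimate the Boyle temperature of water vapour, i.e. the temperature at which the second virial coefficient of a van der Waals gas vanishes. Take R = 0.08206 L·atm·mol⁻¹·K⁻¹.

T_B ≈ 2182 K

For a van der Waals gas the second virial coefficient B₂ = b − a/(RT) vanishes at T_B = a/(Rb).
T_B = 5.516/(0.08206×0.03080) = 5.516/0.0025274 = 2182 K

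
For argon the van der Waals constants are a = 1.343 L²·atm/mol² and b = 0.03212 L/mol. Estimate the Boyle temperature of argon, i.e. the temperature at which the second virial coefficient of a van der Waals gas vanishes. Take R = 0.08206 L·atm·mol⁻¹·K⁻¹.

For a van der Waals gas the second virial coefficient B₂ = b − a/(RT) vanishes at T_B = a/(Rb).
T_B = 1.343/(0.08206×0.03212) = 1.343/0.0026358 = 509.5 K

T_B ≈ 509.5 K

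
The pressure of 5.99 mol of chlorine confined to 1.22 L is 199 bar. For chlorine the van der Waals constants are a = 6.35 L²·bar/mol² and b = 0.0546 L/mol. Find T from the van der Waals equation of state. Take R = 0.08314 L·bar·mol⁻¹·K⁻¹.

T ≈ 631.3 K

T = (P + a n²/V²)(V − nb)/(nR)
P + a n²/V² = 199 + (6.35)(5.99)²/(1.22)² = 352.08 bar
V − nb = 1.22 − (5.99)(0.0546) = 0.89295 L
T = (352.08)(0.89295)/((5.99)(0.08314)) = 631.3 K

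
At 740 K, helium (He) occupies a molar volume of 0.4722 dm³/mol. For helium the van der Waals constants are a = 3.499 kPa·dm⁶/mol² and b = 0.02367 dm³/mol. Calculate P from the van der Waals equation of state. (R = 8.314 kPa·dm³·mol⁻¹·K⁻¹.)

P = RT/(V_m − b) − a/V_m²
RT/(V_m − b) = (8.314)(740)/(0.4722 − 0.02367) = 6152.4/0.44853 = 13717 kPa
a/V_m² = 3.499/(0.4722)² = 15.692 kPa
P = 13717 − 15.692 = 13701 kPa

P ≈ 13701 kPa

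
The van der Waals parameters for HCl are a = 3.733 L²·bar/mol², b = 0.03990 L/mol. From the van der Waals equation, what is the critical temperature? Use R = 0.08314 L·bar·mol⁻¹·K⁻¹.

For a van der Waals gas, T_c = 8a/(27Rb).
T_c = 8×3.733/(27×0.08314×0.03990) = 29.864/0.089567 = 333.4 K

T_c ≈ 333.4 K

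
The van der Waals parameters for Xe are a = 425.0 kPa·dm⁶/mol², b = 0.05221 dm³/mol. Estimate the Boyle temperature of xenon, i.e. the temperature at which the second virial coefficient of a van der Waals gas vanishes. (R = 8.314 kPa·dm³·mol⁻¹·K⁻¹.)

T_B ≈ 979.1 K

For a van der Waals gas the second virial coefficient B₂ = b − a/(RT) vanishes at T_B = a/(Rb).
T_B = 425.0/(8.314×0.05221) = 425.0/0.43407 = 979.1 K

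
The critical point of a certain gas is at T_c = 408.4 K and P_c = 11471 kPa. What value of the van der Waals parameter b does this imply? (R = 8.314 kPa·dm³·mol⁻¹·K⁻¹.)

From T_c = 8a/(27Rb) and P_c = a/(27b²): b = R T_c/(8 P_c).
b = (8.314)(408.4)/(8×11471) = 3395.4/91768 = 0.03700 dm³/mol

b ≈ 0.03700 dm³/mol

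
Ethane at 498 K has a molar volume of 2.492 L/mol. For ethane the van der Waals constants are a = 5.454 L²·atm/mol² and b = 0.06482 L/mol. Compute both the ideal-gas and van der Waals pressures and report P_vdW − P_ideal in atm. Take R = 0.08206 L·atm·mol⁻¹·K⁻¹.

Ideal: P_ideal = RT/V_m = (0.08206)(498)/2.492 = 16.3988 atm
vdW: P = RT/(V_m − b) − a/V_m² = 40.8659/2.42718 − 5.454/6.21006 = 16.8368 − 0.878252 = 15.9585 atm
ΔP = 15.9585 − 16.3988 = -0.440 atm

ΔP ≈ -0.440 atm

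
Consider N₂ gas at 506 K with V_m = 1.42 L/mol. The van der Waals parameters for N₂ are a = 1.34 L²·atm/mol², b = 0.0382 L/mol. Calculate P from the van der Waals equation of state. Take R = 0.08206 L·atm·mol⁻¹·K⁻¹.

P = RT/(V_m − b) − a/V_m²
RT/(V_m − b) = (0.08206)(506)/(1.42 − 0.0382) = 41.522/1.3818 = 30.049 atm
a/V_m² = 1.34/(1.42)² = 0.66455 atm
P = 30.049 − 0.66455 = 29.38 atm

P ≈ 29.38 atm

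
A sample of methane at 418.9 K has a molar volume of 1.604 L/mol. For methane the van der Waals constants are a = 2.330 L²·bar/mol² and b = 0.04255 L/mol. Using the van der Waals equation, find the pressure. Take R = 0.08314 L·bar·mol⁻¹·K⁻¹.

P = RT/(V_m − b) − a/V_m²
RT/(V_m − b) = (0.08314)(418.9)/(1.604 − 0.04255) = 34.827/1.5615 = 22.304 bar
a/V_m² = 2.330/(1.604)² = 0.90562 bar
P = 22.304 − 0.90562 = 21.40 bar

P ≈ 21.40 bar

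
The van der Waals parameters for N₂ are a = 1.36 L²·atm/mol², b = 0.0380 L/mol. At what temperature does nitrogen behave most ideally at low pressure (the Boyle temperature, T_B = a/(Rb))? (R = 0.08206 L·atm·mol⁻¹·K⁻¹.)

For a van der Waals gas the second virial coefficient B₂ = b − a/(RT) vanishes at T_B = a/(Rb).
T_B = 1.36/(0.08206×0.0380) = 1.36/0.0031183 = 436.1 K

T_B ≈ 436.1 K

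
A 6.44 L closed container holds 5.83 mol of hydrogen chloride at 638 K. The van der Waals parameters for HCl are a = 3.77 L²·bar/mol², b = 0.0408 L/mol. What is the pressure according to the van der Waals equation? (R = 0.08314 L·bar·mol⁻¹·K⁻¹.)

P = nRT/(V − nb) − a n²/V²
nRT/(V − nb) = (5.83)(0.08314)(638)/(6.44 − 5.83×0.0408) = 309.24/6.2021 = 49.861 bar
a n²/V² = (3.77)(5.83)²/(6.44)² = 3.0896 bar
P = 49.861 − 3.0896 = 46.77 bar

P ≈ 46.77 bar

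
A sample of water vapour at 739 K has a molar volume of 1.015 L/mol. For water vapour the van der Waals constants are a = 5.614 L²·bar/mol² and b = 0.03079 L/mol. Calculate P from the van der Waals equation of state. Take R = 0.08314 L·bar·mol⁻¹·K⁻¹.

P ≈ 56.98 bar

P = RT/(V_m − b) − a/V_m²
RT/(V_m − b) = (0.08314)(739)/(1.015 − 0.03079) = 61.440/0.98421 = 62.426 bar
a/V_m² = 5.614/(1.015)² = 5.4493 bar
P = 62.426 − 5.4493 = 56.98 bar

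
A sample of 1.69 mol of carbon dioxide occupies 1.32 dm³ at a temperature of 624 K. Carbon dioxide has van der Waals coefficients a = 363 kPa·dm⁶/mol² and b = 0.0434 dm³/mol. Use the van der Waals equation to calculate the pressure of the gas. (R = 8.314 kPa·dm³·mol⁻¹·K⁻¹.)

P = nRT/(V − nb) − a n²/V²
nRT/(V − nb) = (1.69)(8.314)(624)/(1.32 − 1.69×0.0434) = 8767.6/1.2467 = 7032.6 kPa
a n²/V² = (363)(1.69)²/(1.32)² = 595.02 kPa
P = 7032.6 − 595.02 = 6438 kPa

P ≈ 6438 kPa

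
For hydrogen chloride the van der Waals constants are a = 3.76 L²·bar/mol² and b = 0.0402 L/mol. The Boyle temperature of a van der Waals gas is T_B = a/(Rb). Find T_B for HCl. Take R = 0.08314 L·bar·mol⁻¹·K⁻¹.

T_B ≈ 1125 K

For a van der Waals gas the second virial coefficient B₂ = b − a/(RT) vanishes at T_B = a/(Rb).
T_B = 3.76/(0.08314×0.0402) = 3.76/0.0033422 = 1125 K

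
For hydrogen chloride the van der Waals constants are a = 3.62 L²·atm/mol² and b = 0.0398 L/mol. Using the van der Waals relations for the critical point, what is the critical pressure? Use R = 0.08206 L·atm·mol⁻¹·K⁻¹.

P_c ≈ 84.64 atm

For a van der Waals gas, P_c = a/(27b²).
P_c = 3.62/(27×(0.0398)²) = 3.62/0.042769 = 84.64 atm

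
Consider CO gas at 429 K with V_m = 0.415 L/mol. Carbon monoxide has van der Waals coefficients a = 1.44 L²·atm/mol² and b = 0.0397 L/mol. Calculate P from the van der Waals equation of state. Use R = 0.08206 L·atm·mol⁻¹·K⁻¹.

P = RT/(V_m − b) − a/V_m²
RT/(V_m − b) = (0.08206)(429)/(0.415 − 0.0397) = 35.204/0.37530 = 93.802 atm
a/V_m² = 1.44/(0.415)² = 8.3612 atm
P = 93.802 − 8.3612 = 85.44 atm

P ≈ 85.44 atm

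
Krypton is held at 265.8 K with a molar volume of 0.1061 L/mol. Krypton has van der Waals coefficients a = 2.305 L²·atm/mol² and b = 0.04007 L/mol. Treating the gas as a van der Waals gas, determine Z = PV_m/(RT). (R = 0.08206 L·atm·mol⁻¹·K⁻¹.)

Z ≈ 0.6108

P = RT/(V_m − b) − a/V_m² = (0.08206)(265.8)/(0.1061 − 0.04007) − 2.305/(0.1061)²
  = 21.812/0.066030 − 204.76 = 330.33 − 204.76 = 125.57 atm
Z = PV_m/(RT) = (125.57)(0.1061)/((0.08206)(265.8)) = 13.323/21.812 = 0.6108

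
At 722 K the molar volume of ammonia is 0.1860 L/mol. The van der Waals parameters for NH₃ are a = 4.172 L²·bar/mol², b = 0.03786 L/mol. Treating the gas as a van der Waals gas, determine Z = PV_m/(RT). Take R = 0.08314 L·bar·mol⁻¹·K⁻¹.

Z ≈ 0.8819

P = RT/(V_m − b) − a/V_m² = (0.08314)(722)/(0.1860 − 0.03786) − 4.172/(0.1860)²
  = 60.027/0.14814 − 120.59 = 405.20 − 120.59 = 284.61 bar
Z = PV_m/(RT) = (284.61)(0.1860)/((0.08314)(722)) = 52.937/60.027 = 0.8819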